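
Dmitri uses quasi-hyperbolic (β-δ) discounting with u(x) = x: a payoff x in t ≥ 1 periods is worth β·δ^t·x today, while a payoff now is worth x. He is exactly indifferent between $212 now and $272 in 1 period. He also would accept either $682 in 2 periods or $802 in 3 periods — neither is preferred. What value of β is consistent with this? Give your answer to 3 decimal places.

From the later pair, β·δ^2·682 = β·δ^3·802; dividing through, δ = 682/802 = 0.85037.
Substituting δ into 212 = β·δ·272: β = 212/(231.302) ≈ 0.917.

β ≈ 0.917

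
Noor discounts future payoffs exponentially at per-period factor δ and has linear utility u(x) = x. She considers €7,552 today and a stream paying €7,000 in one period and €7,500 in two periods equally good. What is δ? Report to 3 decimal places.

δ ≈ 0.640

Present value of the stream is 7000·δ + 7500·δ². Indifference gives 7000δ + 7500δ² = 7552.
So 7500δ² + 7000δ − 7552 = 0.
By the quadratic formula (taking the positive root), δ = (−7000 + √275560000.00) / 15000 ≈ 0.640.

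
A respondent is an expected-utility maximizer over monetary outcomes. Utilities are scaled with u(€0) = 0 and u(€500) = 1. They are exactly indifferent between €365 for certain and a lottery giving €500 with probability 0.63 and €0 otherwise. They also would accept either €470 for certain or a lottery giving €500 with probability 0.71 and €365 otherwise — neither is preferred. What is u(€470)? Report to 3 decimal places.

The first gamble pins u(€365): it must equal 0.63·1 + 0.37·0 = 0.63.
Chaining: u(€470) = 0.71·1.00 + 0.29·0.63 = 0.8927.

0.893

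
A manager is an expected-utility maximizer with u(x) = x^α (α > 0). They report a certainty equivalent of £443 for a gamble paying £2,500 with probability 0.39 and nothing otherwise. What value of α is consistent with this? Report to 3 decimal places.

α ≈ 0.544

EU(lottery) = 0.39·2500^α + 0.61·0 = 0.39·2500^α.
Indifference: 443^α = 0.39·2500^α, so (443/2500)^α = 0.39.
Taking logs: α·ln(443/2500) = ln(0.39), so α = -0.941609 / -1.730476 ≈ 0.544.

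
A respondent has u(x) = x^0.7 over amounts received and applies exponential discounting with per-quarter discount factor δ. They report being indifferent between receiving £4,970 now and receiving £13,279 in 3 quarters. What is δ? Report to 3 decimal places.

δ ≈ 0.795

Equating discounted utilities: u(4970) = δ^3·u(13279) ⇒ δ^3 = u(4970)/u(13279).
Since u(x) = x^0.7, δ^3 = (4970/13279)^0.7 = 0.37428^0.7 = 0.50261.
Taking the cube root: δ = 0.50261^(1/3) ≈ 0.795.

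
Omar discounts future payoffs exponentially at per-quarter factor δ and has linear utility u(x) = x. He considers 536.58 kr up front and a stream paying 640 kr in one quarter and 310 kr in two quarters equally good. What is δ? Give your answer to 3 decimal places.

Equating present values: 536.58 = 640δ + 310δ².
Rearranged: 310δ² + 640δ − 536.58 = 0.
δ = (−640 + √(640² + 4·310·536.58)) / (2·310) = (−640 + √1074959.20) / 620 ≈ 0.640.

δ ≈ 0.640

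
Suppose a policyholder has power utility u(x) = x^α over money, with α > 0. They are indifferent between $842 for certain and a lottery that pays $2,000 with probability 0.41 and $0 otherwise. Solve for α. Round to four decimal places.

α ≈ 1.0306

Since u(0) = 0, the lottery's EU is 0.41·2000^α.
Setting u(842) equal to that: 842^α = 0.41·2000^α ⇒ (842/2000)^α = 0.41.
Taking logs: α·ln(842/2000) = ln(0.41), so α = -0.8915981 / -0.8651224 ≈ 1.0306.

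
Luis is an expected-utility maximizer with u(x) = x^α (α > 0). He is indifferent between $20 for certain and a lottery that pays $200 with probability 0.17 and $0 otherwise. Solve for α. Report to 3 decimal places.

The lottery's expected utility is 0.17·u(200) + 0.83·u(0) = 0.17·200^α (since u(0) = 0 for α > 0).
Equating: 20^α = 0.17·200^α, i.e. 0.1000^α = 0.17.
Take logs: α = ln 0.17 / ln(20/200) ≈ 0.76955.

α ≈ 0.770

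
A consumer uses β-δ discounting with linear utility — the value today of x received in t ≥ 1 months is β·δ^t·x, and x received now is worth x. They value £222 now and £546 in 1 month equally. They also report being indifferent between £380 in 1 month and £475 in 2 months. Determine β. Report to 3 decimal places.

β ≈ 0.508

The second indifference involves only future payoffs, so β cancels: β·δ^1·380 = β·δ^2·475, giving δ = 380/475 = 0.80000.
Now use the now-vs-future pair: 222 = β·δ·546 gives β = 222/(0.80000·546) ≈ 0.508.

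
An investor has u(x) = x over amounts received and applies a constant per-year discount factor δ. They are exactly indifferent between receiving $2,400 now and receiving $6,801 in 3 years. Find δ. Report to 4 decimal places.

δ ≈ 0.7067

Indifference means u(2400) = δ^3 · u(6801), so δ^3 = u(2400)/u(6801).
With u(x) = x: δ^3 = 2400/6801 = 0.35289.
So δ = 0.35289^(1/3) ≈ 0.7067.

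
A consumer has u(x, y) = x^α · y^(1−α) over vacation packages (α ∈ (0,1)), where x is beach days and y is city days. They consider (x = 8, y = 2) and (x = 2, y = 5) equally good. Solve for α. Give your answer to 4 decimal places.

α ≈ 0.3979

The Cobb–Douglas utilities coincide, so 8^α·2^(1−α) = 2^α·5^(1−α).
(8/2)^α = (5/2)^(1−α); take logs: α·ln(8/2) = (1−α)·ln(5/2), i.e. α·1.3862944 = (1−α)·0.9162907.
Thus α·(2.3025851) = 0.9162907, so α = 0.9162907/2.3025851 ≈ 0.3979.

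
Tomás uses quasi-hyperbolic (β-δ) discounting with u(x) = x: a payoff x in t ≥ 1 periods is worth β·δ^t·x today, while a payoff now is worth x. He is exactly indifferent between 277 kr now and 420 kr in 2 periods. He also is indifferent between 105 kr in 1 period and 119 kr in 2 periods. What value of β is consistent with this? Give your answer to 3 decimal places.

β ≈ 0.847

Both payoffs in the second observation are in the future, so β drops out: δ^1·105 = δ^2·119 ⇒ δ = 105/119 = 0.88235.
The first indifference: 277 = β·δ^2·420, so β = 277/(δ^2·420) = 277/(0.77855·420) ≈ 0.847.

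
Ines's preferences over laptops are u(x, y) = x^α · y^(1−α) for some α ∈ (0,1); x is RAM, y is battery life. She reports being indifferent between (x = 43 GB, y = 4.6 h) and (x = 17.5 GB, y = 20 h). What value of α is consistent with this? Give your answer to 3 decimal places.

α ≈ 0.620

Indifference: 43^α · 4.6^(1−α) = 17.5^α · 20^(1−α).
Rearrange to (43/17.5)^α = (20/4.6)^(1−α) and take logs: α·0.898999 = (1−α)·1.469676.
So α/(1−α) = (1.469676)/(0.898999) = 1.634792, and α = 1.634792/2.634792 ≈ 0.620.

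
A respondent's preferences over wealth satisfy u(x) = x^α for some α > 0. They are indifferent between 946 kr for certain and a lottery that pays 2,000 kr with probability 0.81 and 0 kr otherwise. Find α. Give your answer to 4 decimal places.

Since u(0) = 0, the lottery's EU is 0.81·2000^α.
Indifference: 946^α = 0.81·2000^α, so (946/2000)^α = 0.81.
α = ln(0.81) / ln(946/2000) = -0.2107210/-0.7486599 ≈ 0.2815.

α ≈ 0.2815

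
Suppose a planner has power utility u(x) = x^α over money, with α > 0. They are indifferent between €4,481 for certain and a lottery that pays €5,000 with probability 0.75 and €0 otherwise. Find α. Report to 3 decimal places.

Since u(0) = 0, the lottery's EU is 0.75·5000^α.
Equating: 4481^α = 0.75·5000^α, i.e. 0.8962^α = 0.75.
α = ln(0.75) / ln(4481/5000) = -0.287682/-0.109592 ≈ 2.625.

α ≈ 2.625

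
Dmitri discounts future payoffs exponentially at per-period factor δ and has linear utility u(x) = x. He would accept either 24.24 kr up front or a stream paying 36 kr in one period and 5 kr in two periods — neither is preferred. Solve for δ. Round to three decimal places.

The stream is worth 36δ + 5δ² today, so 36δ + 5δ² = 24.24.
That is, 5δ² + 36δ − 24.24 = 0, a quadratic in δ.
By the quadratic formula (taking the positive root), δ = (−36 + √1780.80) / 10 ≈ 0.620.

δ ≈ 0.620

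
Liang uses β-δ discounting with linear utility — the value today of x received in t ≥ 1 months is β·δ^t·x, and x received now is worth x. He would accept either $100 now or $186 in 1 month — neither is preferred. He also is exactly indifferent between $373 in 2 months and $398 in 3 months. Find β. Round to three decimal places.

β ≈ 0.574

From the later pair, β·δ^2·373 = β·δ^3·398; dividing through, δ = 373/398 = 0.93719.
Substituting δ into 100 = β·δ·186: β = 100/(174.317) ≈ 0.574.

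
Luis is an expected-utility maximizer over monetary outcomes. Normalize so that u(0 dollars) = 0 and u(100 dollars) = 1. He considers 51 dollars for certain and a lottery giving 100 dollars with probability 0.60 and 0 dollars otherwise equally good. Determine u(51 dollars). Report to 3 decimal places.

u(51 dollars) equals the lottery's expected utility: 0.60·1 + 0.40·0 = 0.60.

0.600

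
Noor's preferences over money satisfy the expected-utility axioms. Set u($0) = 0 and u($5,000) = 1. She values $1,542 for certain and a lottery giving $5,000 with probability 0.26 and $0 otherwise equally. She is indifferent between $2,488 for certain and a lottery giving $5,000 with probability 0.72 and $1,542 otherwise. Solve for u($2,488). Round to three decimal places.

The first gamble pins u($1,542): it must equal 0.26·1 + 0.74·0 = 0.26.
The second indifference gives u($2,488) = 0.72·u($5,000) + 0.28·u($1,542) = 0.72·1.00 + 0.28·0.26 = 0.7928.

0.793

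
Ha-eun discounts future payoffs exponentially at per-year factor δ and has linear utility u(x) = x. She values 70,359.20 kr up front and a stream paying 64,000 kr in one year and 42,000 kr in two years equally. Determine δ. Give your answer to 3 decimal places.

Equating present values: 70359.20 = 64000δ + 42000δ².
That is, 42000δ² + 64000δ − 70359.20 = 0, a quadratic in δ.
By the quadratic formula (taking the positive root), δ = (−64000 + √15916345600.00) / 84000 ≈ 0.740.

δ ≈ 0.740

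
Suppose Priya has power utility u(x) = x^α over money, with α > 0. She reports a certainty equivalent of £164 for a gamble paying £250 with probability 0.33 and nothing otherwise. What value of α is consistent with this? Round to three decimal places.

The lottery's expected utility is 0.33·u(250) + 0.67·u(0) = 0.33·250^α (since u(0) = 0 for α > 0).
Setting u(164) equal to that: 164^α = 0.33·250^α ⇒ (164/250)^α = 0.33.
Taking logs: α·ln(164/250) = ln(0.33), so α = -1.108663 / -0.421594 ≈ 2.630.

α ≈ 2.630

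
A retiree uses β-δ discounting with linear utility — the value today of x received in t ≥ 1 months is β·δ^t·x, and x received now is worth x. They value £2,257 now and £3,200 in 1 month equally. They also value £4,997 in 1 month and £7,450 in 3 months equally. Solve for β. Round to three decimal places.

Both payoffs in the second observation are in the future, so β drops out: δ^1·4997 = δ^3·7450 ⇒ δ^2 = 4997/7450 = 0.67074, so δ = 0.81899.
The first indifference: 2257 = β·δ·3200, so β = 2257/(δ·3200) = 2257/(0.81899·3200) ≈ 0.861.

β ≈ 0.861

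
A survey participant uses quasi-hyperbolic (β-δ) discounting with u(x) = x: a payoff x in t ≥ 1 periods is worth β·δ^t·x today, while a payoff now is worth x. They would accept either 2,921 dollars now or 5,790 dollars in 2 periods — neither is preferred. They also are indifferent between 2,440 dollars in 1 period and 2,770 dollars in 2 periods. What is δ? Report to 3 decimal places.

Both payoffs in the second observation are in the future, so β drops out: δ^1·2440 = δ^2·2770 ⇒ δ = 2440/2770 = 0.88087.

δ ≈ 0.881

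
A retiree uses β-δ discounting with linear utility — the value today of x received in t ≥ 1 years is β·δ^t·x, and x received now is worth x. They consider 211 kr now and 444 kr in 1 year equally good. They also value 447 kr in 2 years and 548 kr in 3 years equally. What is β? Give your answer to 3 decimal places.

β ≈ 0.583

From the later pair, β·δ^2·447 = β·δ^3·548; dividing through, δ = 447/548 = 0.81569.
Substituting δ into 211 = β·δ·444: β = 211/(362.168) ≈ 0.583.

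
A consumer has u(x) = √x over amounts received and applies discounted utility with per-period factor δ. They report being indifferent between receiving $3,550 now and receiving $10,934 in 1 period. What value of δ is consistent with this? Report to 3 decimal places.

δ ≈ 0.570

Indifference means u(3550) = δ · u(10934), so δ = u(3550)/u(10934).
Since u(x) = √x, δ = √(3550/10934) = 0.56980.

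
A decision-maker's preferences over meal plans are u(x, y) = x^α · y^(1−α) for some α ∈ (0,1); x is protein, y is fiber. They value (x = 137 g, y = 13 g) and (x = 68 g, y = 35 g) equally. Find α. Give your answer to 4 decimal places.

α ≈ 0.5857

Set the two utilities equal: 137^α·13^(1−α) = 68^α·35^(1−α).
(137/68)^α = (35/13)^(1−α); take logs: α·ln(137/68) = (1−α)·ln(35/13), i.e. α·0.7004732 = (1−α)·0.9903987.
So α/(1−α) = (0.9903987)/(0.7004732) = 1.4138995, and α = 1.4138995/2.4138995 ≈ 0.5857.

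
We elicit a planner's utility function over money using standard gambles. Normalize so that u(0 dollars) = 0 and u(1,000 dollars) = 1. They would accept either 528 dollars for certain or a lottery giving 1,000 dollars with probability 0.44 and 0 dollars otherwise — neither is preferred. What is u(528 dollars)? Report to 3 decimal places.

0.440

The indifference gives u(528 dollars) = 0.44·u(1,000 dollars) + 0.56·u(0 dollars) = 0.44·1 + 0.56·0 = 0.44.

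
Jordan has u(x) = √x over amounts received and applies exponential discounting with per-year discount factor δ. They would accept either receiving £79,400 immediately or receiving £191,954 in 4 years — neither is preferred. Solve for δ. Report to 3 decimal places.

δ ≈ 0.896

The payoff in 4 years is discounted by δ^4, so u(79400) = δ^4·u(191954) and δ^4 = u(79400)/u(191954).
With u(x) = √x: δ^4 = √79400/√191954 = √(79400/191954) = 0.64315.
Hence δ = (0.64315)^(1/4) = 0.89553.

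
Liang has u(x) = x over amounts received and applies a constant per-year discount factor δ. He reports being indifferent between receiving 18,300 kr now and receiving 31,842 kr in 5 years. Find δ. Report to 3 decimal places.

The payoff in 5 years is discounted by δ^5, so u(18300) = δ^5·u(31842) and δ^5 = u(18300)/u(31842).
With u(x) = x: δ^5 = 18300/31842 = 0.57471.
So δ = 0.57471^(1/5) ≈ 0.895.

δ ≈ 0.895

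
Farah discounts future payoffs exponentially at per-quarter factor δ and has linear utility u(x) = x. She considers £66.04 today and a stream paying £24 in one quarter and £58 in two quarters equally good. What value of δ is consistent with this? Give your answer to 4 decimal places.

δ ≈ 0.8800

Present value of the stream is 24·δ + 58·δ². Indifference gives 24δ + 58δ² = 66.04.
That is, 58δ² + 24δ − 66.04 = 0, a quadratic in δ.
By the quadratic formula (taking the positive root), δ = (−24 + √15897.28) / 116 ≈ 0.8800.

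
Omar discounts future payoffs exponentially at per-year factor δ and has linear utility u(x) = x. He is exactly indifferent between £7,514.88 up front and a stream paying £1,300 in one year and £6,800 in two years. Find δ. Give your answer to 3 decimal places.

δ ≈ 0.960

Present value of the stream is 1300·δ + 6800·δ². Indifference gives 1300δ + 6800δ² = 7514.88.
Rearranged: 6800δ² + 1300δ − 7514.88 = 0.
δ = (−1300 + √(1300² + 4·6800·7514.88)) / (2·6800) = (−1300 + √206094736.00) / 13600 ≈ 0.960.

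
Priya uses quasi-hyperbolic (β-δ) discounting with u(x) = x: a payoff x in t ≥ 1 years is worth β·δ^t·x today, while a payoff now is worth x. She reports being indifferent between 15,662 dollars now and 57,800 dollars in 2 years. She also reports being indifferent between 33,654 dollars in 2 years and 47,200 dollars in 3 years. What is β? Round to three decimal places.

β ≈ 0.533

Both payoffs in the second observation are in the future, so β drops out: δ^2·33654 = δ^3·47200 ⇒ δ = 33654/47200 = 0.71301.
The first indifference: 15662 = β·δ^2·57800, so β = 15662/(δ^2·57800) = 15662/(0.50838·57800) ≈ 0.533.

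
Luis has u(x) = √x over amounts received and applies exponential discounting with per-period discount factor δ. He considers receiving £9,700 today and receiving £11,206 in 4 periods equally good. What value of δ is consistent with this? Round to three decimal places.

δ ≈ 0.982

Equating discounted utilities: u(9700) = δ^4·u(11206) ⇒ δ^4 = u(9700)/u(11206).
With u(x) = √x: δ^4 = √9700/√11206 = √(9700/11206) = 0.93038.
So δ = 0.93038^(1/4) ≈ 0.982.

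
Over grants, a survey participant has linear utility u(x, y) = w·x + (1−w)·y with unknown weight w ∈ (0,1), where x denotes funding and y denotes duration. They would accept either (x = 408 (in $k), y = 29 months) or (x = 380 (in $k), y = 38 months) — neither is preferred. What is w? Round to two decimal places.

u(408,29) = u(380,38) means w·408 + (1−w)·29 = w·380 + (1−w)·38.
w·(408−380) = (1−w)·(38−29), i.e. w·28 = (1−w)·9.
So w/(1−w) = 9/28 = 0.3214, giving w = 9/(28+9) = 0.24.

w = 0.24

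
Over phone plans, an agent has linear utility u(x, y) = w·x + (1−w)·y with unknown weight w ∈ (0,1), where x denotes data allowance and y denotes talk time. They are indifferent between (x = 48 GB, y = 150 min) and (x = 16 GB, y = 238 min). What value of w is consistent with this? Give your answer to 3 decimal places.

w = 0.733

Indifference: w·48 + (1−w)·150 = w·16 + (1−w)·238.
Collecting terms: w·32 = (1−w)·88.
So w/(1−w) = 88/32 = 2.7500, giving w = 88/(32+88) = 0.733.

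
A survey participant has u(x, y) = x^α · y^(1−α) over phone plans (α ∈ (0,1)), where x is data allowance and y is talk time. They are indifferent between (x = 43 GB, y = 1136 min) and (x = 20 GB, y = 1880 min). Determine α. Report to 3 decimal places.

α ≈ 0.397

Set the two utilities equal: 43^α·1136^(1−α) = 20^α·1880^(1−α).
(43/20)^α = (1880/1136)^(1−α); take logs: α·ln(43/20) = (1−α)·ln(1880/1136), i.e. α·0.765468 = (1−α)·0.503758.
With A = 0.765468 and B = 0.503758: α·A = (1−α)·B, so α = B/(A+B) = 0.503758/1.269226 ≈ 0.397.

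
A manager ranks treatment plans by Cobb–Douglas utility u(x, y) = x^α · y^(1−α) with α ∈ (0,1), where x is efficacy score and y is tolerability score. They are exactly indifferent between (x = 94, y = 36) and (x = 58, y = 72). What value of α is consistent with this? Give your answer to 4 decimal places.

α ≈ 0.5894

Indifference: 94^α · 36^(1−α) = 58^α · 72^(1−α).
Rearrange to (94/58)^α = (72/36)^(1−α) and take logs: α·0.4828518 = (1−α)·0.6931472.
Thus α·(1.1759990) = 0.6931472, so α = 0.6931472/1.1759990 ≈ 0.5894.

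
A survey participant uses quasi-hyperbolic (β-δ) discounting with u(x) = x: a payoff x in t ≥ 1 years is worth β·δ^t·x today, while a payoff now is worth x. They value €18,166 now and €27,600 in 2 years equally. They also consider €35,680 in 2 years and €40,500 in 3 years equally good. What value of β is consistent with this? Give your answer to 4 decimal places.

β ≈ 0.8480

Both payoffs in the second observation are in the future, so β drops out: δ^2·35680 = δ^3·40500 ⇒ δ = 35680/40500 = 0.88099.
Substituting δ into 18166 = β·δ^2·27600: β = 18166/(21421.443) ≈ 0.8480.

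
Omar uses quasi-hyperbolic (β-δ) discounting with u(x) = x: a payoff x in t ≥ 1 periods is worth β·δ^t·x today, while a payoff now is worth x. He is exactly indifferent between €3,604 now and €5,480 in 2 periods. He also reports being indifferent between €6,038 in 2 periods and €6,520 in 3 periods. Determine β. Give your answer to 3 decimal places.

From the later pair, β·δ^2·6038 = β·δ^3·6520; dividing through, δ = 6038/6520 = 0.92607.
The first indifference: 3604 = β·δ^2·5480, so β = 3604/(δ^2·5480) = 3604/(0.85761·5480) ≈ 0.767.

β ≈ 0.767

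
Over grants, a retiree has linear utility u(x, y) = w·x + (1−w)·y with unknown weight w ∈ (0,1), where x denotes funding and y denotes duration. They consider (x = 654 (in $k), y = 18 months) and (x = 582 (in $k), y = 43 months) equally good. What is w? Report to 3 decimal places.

Indifference: w·654 + (1−w)·18 = w·582 + (1−w)·43.
Rearranging, 72·w − 25·(1−w) = 0.
Hence w = 25/(72+25) = 25/97 = 0.258.

w = 0.258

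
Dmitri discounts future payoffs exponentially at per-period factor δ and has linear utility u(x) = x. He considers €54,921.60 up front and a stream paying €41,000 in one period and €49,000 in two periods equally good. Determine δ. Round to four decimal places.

δ ≈ 0.7200

Equating present values: 54921.60 = 41000δ + 49000δ².
That is, 49000δ² + 41000δ − 54921.60 = 0, a quadratic in δ.
The positive root is δ = [−41000 + √(41000² + 4·49000·54921.60)] / (2·49000) = (−41000 + 111560.000)/98000 ≈ 0.7200.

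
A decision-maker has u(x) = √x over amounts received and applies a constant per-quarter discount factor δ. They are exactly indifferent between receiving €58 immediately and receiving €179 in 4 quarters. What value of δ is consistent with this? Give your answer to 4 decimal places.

δ ≈ 0.8686

Indifference means u(58) = δ^4 · u(179), so δ^4 = u(58)/u(179).
With u(x) = √x: δ^4 = √58/√179 = √(58/179) = 0.56923.
So δ = 0.56923^(1/4) ≈ 0.8686.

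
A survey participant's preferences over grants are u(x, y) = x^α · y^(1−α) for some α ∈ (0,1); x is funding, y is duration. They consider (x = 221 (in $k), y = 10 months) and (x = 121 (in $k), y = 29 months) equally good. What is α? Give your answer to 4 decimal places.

α ≈ 0.6387

Indifference: 221^α · 10^(1−α) = 121^α · 29^(1−α).
Taking logs: α·ln 221 + (1−α)·ln 10 = α·ln 121 + (1−α)·ln 29, i.e. α·0.6023722 = (1−α)·1.0647107.
With A = 0.6023722 and B = 1.0647107: α·A = (1−α)·B, so α = B/(A+B) = 1.0647107/1.6670829 ≈ 0.6387.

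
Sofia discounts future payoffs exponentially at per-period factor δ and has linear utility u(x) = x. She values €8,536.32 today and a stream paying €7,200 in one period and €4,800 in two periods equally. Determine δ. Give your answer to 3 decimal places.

Present value of the stream is 7200·δ + 4800·δ². Indifference gives 7200δ + 4800δ² = 8536.32.
That is, 4800δ² + 7200δ − 8536.32 = 0, a quadratic in δ.
By the quadratic formula (taking the positive root), δ = (−7200 + √215737344.00) / 9600 ≈ 0.780.

δ ≈ 0.780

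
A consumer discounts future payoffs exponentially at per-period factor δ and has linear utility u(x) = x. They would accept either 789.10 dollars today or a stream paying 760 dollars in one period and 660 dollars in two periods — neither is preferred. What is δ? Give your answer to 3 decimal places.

δ ≈ 0.660

Equating present values: 789.10 = 760δ + 660δ².
So 660δ² + 760δ − 789.10 = 0.
δ = (−760 + √(760² + 4·660·789.10)) / (2·660) = (−760 + √2660824.00) / 1320 ≈ 0.660.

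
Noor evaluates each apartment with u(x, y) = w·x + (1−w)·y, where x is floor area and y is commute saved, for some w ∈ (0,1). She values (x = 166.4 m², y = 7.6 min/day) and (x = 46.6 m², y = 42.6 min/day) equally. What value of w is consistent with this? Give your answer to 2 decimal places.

w = 0.23

Equating utilities: w·166.4 + (1−w)·7.6 = w·46.6 + (1−w)·42.6.
w·(166.4−46.6) = (1−w)·(42.6−7.6), i.e. w·119.8 = (1−w)·35.
So w/(1−w) = 35/119.8 = 0.2922, giving w = 35/(119.8+35) = 0.23.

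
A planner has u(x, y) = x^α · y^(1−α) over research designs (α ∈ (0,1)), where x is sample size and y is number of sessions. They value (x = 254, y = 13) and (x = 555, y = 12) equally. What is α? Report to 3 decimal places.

Set the two utilities equal: 254^α·13^(1−α) = 555^α·12^(1−α).
(254/555)^α = (12/13)^(1−α); take logs: α·ln(254/555) = (1−α)·ln(12/13), i.e. α·-0.781634 = (1−α)·-0.080043.
So α/(1−α) = (-0.080043)/(-0.781634) = 0.102405, and α = 0.102405/1.102405 ≈ 0.093.

α ≈ 0.093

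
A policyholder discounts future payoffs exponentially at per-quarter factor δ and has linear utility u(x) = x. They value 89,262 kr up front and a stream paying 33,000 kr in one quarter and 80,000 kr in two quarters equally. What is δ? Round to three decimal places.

δ ≈ 0.870

The stream is worth 33000δ + 80000δ² today, so 33000δ + 80000δ² = 89262.
So 80000δ² + 33000δ − 89262 = 0.
The positive root is δ = [−33000 + √(33000² + 4·80000·89262)] / (2·80000) = (−33000 + 172200.000)/160000 ≈ 0.870.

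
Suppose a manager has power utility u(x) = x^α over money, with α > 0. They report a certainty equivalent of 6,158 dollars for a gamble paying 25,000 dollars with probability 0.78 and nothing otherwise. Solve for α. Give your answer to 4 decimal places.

α ≈ 0.1773

The lottery's expected utility is 0.78·u(25000) + 0.22·u(0) = 0.78·25000^α (since u(0) = 0 for α > 0).
Setting u(6158) equal to that: 6158^α = 0.78·25000^α ⇒ (6158/25000)^α = 0.78.
Taking logs: α·ln(6158/25000) = ln(0.78), so α = -0.2484614 / -1.4011238 ≈ 0.1773.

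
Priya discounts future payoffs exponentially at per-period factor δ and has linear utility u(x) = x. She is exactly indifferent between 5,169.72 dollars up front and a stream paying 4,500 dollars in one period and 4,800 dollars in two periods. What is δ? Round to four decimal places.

δ ≈ 0.6700

The stream is worth 4500δ + 4800δ² today, so 4500δ + 4800δ² = 5169.72.
That is, 4800δ² + 4500δ − 5169.72 = 0, a quadratic in δ.
δ = (−4500 + √(4500² + 4·4800·5169.72)) / (2·4800) = (−4500 + √119508624.00) / 9600 ≈ 0.6700.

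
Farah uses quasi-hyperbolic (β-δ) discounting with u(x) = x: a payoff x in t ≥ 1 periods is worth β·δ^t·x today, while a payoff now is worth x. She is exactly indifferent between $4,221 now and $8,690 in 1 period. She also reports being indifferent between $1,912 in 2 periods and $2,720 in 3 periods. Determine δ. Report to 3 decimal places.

δ ≈ 0.703

Both payoffs in the second observation are in the future, so β drops out: δ^2·1912 = δ^3·2720 ⇒ δ = 1912/2720 = 0.70294.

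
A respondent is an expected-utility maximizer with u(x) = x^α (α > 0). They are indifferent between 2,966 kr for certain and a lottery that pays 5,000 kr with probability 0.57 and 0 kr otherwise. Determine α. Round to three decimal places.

α ≈ 1.076

The lottery's expected utility is 0.57·u(5000) + 0.43·u(0) = 0.57·5000^α (since u(0) = 0 for α > 0).
Equating: 2966^α = 0.57·5000^α, i.e. 0.5932^α = 0.57.
α = ln(0.57) / ln(2966/5000) = -0.562119/-0.522224 ≈ 1.076.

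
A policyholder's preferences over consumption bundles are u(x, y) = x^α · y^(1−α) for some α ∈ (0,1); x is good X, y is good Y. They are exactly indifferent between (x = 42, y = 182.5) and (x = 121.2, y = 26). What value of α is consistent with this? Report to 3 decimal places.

α ≈ 0.648

Indifference: 42^α · 182.5^(1−α) = 121.2^α · 26^(1−α).
Rearrange to (42/121.2)^α = (26/182.5)^(1−α) and take logs: α·-1.059772 = (1−α)·-1.948654.
Thus α·(-3.008426) = -1.948654, so α = -1.948654/-3.008426 ≈ 0.648.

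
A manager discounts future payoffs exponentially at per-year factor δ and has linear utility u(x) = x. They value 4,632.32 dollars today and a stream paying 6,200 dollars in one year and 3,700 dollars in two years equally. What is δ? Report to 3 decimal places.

δ ≈ 0.560

Equating present values: 4632.32 = 6200δ + 3700δ².
So 3700δ² + 6200δ − 4632.32 = 0.
The positive root is δ = [−6200 + √(6200² + 4·3700·4632.32)] / (2·3700) = (−6200 + 10344.000)/7400 ≈ 0.560.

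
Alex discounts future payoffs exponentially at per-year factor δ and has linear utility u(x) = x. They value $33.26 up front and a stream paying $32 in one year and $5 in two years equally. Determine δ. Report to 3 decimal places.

δ ≈ 0.910

The stream is worth 32δ + 5δ² today, so 32δ + 5δ² = 33.26.
Rearranged: 5δ² + 32δ − 33.26 = 0.
By the quadratic formula (taking the positive root), δ = (−32 + √1689.20) / 10 ≈ 0.910.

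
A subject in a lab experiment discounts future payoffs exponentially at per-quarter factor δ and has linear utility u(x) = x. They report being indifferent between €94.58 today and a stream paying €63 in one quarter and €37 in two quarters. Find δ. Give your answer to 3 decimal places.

Present value of the stream is 63·δ + 37·δ². Indifference gives 63δ + 37δ² = 94.58.
Rearranged: 37δ² + 63δ − 94.58 = 0.
By the quadratic formula (taking the positive root), δ = (−63 + √17966.84) / 74 ≈ 0.960.

δ ≈ 0.960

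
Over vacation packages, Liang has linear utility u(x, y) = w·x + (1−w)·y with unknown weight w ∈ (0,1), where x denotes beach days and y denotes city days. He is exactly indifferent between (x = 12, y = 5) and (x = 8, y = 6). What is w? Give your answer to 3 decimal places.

w = 0.200

Equating utilities: w·12 + (1−w)·5 = w·8 + (1−w)·6.
Rearranging, 4·w − 1·(1−w) = 0.
So w/(1−w) = 1/4 = 0.2500, giving w = 1/(4+1) = 0.200.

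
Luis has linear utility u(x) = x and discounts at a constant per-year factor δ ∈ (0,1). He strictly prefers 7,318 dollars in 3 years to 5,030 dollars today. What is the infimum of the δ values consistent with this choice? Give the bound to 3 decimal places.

δ > 0.883

The preference means 5030 < δ^3·7318.
Hence δ^3 > 5030/7318 = 0.68735, and x ↦ x^(1/3) is increasing on (0,∞).
δ > 0.68735^(1/3) = 0.883.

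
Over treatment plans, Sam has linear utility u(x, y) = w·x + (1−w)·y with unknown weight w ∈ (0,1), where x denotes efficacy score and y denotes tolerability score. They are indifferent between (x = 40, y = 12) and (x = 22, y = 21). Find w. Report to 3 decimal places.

Equating utilities: w·40 + (1−w)·12 = w·22 + (1−w)·21.
Collecting terms: w·18 = (1−w)·9.
The marginal rate of substitution is 9/18, so w = 9/(18+9) = 0.333.

w = 0.333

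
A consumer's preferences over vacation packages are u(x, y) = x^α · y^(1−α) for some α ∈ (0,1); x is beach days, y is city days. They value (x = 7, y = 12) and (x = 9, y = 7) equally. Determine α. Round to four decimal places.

α ≈ 0.6820

The Cobb–Douglas utilities coincide, so 7^α·12^(1−α) = 9^α·7^(1−α).
(7/9)^α = (7/12)^(1−α); take logs: α·ln(7/9) = (1−α)·ln(7/12), i.e. α·-0.2513144 = (1−α)·-0.5389965.
With A = -0.2513144 and B = -0.5389965: α·A = (1−α)·B, so α = B/(A+B) = -0.5389965/-0.7903109 ≈ 0.6820.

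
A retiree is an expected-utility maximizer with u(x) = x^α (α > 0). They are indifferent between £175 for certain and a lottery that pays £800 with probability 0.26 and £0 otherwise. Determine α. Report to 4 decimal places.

α ≈ 0.8863

The lottery's expected utility is 0.26·u(800) + 0.74·u(0) = 0.26·800^α (since u(0) = 0 for α > 0).
Equating: 175^α = 0.26·800^α, i.e. 0.2188^α = 0.26.
Taking logs: α·ln(175/800) = ln(0.26), so α = -1.3470736 / -1.5198258 ≈ 0.8863.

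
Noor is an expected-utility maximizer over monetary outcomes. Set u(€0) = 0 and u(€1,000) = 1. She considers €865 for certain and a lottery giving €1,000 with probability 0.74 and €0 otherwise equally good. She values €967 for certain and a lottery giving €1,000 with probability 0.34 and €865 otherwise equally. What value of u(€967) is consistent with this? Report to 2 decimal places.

The first gamble pins u(€865): it must equal 0.74·1 + 0.26·0 = 0.74.
Then u(€967) = 0.34·u(€1,000) + 0.66·u(€865) = 0.34·1.00 + 0.66·0.74 = 0.8284.

0.83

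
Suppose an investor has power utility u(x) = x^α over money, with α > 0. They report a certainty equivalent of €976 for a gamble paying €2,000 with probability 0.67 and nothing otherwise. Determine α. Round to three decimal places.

α ≈ 0.558

EU(lottery) = 0.67·2000^α + 0.33·0 = 0.67·2000^α.
Equating: 976^α = 0.67·2000^α, i.e. 0.4880^α = 0.67.
Taking logs: α·ln(976/2000) = ln(0.67), so α = -0.400478 / -0.717440 ≈ 0.558.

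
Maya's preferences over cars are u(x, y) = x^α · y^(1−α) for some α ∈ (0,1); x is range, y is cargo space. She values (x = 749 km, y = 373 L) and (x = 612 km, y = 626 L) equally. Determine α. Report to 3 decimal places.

Indifference: 749^α · 373^(1−α) = 612^α · 626^(1−α).
Taking logs: α·ln 749 + (1−α)·ln 373 = α·ln 612 + (1−α)·ln 626, i.e. α·0.202007 = (1−α)·0.517772.
With A = 0.202007 and B = 0.517772: α·A = (1−α)·B, so α = B/(A+B) = 0.517772/0.719779 ≈ 0.719.

α ≈ 0.719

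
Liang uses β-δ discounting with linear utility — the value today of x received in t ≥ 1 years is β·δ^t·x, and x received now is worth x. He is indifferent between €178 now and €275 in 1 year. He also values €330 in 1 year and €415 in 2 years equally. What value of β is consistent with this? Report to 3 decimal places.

β ≈ 0.814

The second indifference involves only future payoffs, so β cancels: β·δ^1·330 = β·δ^2·415, giving δ = 330/415 = 0.79518.
Now use the now-vs-future pair: 178 = β·δ·275 gives β = 178/(0.79518·275) ≈ 0.814.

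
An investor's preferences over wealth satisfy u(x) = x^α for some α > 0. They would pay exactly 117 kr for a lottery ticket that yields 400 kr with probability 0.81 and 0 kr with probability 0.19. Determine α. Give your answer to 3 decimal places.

α ≈ 0.171

Since u(0) = 0, the lottery's EU is 0.81·400^α.
Setting u(117) equal to that: 117^α = 0.81·400^α ⇒ (117/400)^α = 0.81.
Taking logs: α·ln(117/400) = ln(0.81), so α = -0.210721 / -1.229291 ≈ 0.171.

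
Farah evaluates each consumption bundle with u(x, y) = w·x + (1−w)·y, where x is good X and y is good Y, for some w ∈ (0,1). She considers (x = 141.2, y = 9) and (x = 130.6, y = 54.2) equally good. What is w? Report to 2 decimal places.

Equating utilities: w·141.2 + (1−w)·9 = w·130.6 + (1−w)·54.2.
Collecting terms: w·10.6 = (1−w)·45.2.
So w/(1−w) = 45.2/10.6 = 4.2642, giving w = 45.2/(10.6+45.2) = 0.81.

w = 0.81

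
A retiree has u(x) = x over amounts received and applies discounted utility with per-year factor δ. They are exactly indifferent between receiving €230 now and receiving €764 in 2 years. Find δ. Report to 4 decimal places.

Equating discounted utilities: u(230) = δ^2·u(764) ⇒ δ^2 = u(230)/u(764).
With u(x) = x: δ^2 = 230/764 = 0.30105.
So δ = 0.30105^(1/2) ≈ 0.5487.

δ ≈ 0.5487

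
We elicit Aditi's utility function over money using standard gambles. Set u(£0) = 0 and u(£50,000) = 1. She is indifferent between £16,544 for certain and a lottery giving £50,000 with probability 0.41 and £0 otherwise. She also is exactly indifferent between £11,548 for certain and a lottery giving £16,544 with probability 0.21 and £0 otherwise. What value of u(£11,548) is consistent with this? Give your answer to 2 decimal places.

0.09

First, u(£16,544) = 0.41·u(£50,000) + 0.59·u(£0) = 0.41.
Then u(£11,548) = 0.21·u(£16,544) + 0.79·u(£0) = 0.21·0.41 + 0.79·0.00 = 0.0861.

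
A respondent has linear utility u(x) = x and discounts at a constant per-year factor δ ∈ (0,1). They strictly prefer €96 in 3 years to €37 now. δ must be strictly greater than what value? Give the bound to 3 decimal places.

δ > 0.728

Under u(x) = x this choice says 37 < δ^3·96.
Hence δ^3 > 37/96 = 0.38542, and x ↦ x^(1/3) is increasing on (0,∞).
δ > 0.38542^(1/3) = 0.728.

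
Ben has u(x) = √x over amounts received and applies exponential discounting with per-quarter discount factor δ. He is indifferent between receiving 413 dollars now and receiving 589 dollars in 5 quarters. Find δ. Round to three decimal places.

δ ≈ 0.965

Indifference means u(413) = δ^5 · u(589), so δ^5 = u(413)/u(589).
With u(x) = √x: δ^5 = √413/√589 = √(413/589) = 0.83737.
Taking the 5th root: δ = 0.83737^(1/5) ≈ 0.965.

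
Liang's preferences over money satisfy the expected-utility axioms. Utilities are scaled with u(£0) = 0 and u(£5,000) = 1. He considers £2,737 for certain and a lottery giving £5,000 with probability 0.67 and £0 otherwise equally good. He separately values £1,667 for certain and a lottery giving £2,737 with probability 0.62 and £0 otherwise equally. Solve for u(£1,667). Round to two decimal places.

The first gamble pins u(£2,737): it must equal 0.67·1 + 0.33·0 = 0.67.
Chaining: u(£1,667) = 0.62·0.67 + 0.38·0.00 = 0.4154.

0.42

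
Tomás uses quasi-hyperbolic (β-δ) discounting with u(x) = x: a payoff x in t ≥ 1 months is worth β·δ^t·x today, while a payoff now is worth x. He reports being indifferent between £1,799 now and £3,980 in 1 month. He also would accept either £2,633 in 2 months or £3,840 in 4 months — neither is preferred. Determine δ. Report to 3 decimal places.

δ ≈ 0.828

Both payoffs in the second observation are in the future, so β drops out: δ^2·2633 = δ^4·3840 ⇒ δ^2 = 2633/3840 = 0.68568, so δ = 0.82806.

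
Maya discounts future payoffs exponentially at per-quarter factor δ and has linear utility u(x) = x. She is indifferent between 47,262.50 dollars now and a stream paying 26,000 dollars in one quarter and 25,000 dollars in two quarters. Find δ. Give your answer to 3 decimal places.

Present value of the stream is 26000·δ + 25000·δ². Indifference gives 26000δ + 25000δ² = 47262.50.
Rearranged: 25000δ² + 26000δ − 47262.50 = 0.
δ = (−26000 + √(26000² + 4·25000·47262.50)) / (2·25000) = (−26000 + √5402250000.00) / 50000 ≈ 0.950.

δ ≈ 0.950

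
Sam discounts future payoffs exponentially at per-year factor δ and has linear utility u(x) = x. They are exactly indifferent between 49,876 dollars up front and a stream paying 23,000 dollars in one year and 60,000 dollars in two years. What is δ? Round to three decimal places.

The stream is worth 23000δ + 60000δ² today, so 23000δ + 60000δ² = 49876.
Rearranged: 60000δ² + 23000δ − 49876 = 0.
The positive root is δ = [−23000 + √(23000² + 4·60000·49876)] / (2·60000) = (−23000 + 111800.000)/120000 ≈ 0.740.

δ ≈ 0.740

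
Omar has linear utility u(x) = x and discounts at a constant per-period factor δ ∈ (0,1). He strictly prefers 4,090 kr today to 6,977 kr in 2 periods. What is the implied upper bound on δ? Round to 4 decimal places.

δ < 0.7656

The preference means 4090 > δ^2·6977.
So δ^2 < 4090/6977 = 0.58621; taking the square root of both positive sides preserves the inequality.
δ < 0.58621^(1/2) = 0.7656.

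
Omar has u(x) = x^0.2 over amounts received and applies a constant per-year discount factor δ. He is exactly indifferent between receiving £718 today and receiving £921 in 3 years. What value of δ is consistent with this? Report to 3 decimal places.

δ ≈ 0.984

Equating discounted utilities: u(718) = δ^3·u(921) ⇒ δ^3 = u(718)/u(921).
Since u(x) = x^0.2, δ^3 = (718/921)^0.2 = 0.77959^0.2 = 0.95142.
Hence δ = (0.95142)^(1/3) = 0.98354.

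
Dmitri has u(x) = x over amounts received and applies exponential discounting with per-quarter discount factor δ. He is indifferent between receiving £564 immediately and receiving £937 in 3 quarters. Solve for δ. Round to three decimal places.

Equating discounted utilities: u(564) = δ^3·u(937) ⇒ δ^3 = u(564)/u(937).
With u(x) = x: δ^3 = 564/937 = 0.60192.
Taking the cube root: δ = 0.60192^(1/3) ≈ 0.844.

δ ≈ 0.844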